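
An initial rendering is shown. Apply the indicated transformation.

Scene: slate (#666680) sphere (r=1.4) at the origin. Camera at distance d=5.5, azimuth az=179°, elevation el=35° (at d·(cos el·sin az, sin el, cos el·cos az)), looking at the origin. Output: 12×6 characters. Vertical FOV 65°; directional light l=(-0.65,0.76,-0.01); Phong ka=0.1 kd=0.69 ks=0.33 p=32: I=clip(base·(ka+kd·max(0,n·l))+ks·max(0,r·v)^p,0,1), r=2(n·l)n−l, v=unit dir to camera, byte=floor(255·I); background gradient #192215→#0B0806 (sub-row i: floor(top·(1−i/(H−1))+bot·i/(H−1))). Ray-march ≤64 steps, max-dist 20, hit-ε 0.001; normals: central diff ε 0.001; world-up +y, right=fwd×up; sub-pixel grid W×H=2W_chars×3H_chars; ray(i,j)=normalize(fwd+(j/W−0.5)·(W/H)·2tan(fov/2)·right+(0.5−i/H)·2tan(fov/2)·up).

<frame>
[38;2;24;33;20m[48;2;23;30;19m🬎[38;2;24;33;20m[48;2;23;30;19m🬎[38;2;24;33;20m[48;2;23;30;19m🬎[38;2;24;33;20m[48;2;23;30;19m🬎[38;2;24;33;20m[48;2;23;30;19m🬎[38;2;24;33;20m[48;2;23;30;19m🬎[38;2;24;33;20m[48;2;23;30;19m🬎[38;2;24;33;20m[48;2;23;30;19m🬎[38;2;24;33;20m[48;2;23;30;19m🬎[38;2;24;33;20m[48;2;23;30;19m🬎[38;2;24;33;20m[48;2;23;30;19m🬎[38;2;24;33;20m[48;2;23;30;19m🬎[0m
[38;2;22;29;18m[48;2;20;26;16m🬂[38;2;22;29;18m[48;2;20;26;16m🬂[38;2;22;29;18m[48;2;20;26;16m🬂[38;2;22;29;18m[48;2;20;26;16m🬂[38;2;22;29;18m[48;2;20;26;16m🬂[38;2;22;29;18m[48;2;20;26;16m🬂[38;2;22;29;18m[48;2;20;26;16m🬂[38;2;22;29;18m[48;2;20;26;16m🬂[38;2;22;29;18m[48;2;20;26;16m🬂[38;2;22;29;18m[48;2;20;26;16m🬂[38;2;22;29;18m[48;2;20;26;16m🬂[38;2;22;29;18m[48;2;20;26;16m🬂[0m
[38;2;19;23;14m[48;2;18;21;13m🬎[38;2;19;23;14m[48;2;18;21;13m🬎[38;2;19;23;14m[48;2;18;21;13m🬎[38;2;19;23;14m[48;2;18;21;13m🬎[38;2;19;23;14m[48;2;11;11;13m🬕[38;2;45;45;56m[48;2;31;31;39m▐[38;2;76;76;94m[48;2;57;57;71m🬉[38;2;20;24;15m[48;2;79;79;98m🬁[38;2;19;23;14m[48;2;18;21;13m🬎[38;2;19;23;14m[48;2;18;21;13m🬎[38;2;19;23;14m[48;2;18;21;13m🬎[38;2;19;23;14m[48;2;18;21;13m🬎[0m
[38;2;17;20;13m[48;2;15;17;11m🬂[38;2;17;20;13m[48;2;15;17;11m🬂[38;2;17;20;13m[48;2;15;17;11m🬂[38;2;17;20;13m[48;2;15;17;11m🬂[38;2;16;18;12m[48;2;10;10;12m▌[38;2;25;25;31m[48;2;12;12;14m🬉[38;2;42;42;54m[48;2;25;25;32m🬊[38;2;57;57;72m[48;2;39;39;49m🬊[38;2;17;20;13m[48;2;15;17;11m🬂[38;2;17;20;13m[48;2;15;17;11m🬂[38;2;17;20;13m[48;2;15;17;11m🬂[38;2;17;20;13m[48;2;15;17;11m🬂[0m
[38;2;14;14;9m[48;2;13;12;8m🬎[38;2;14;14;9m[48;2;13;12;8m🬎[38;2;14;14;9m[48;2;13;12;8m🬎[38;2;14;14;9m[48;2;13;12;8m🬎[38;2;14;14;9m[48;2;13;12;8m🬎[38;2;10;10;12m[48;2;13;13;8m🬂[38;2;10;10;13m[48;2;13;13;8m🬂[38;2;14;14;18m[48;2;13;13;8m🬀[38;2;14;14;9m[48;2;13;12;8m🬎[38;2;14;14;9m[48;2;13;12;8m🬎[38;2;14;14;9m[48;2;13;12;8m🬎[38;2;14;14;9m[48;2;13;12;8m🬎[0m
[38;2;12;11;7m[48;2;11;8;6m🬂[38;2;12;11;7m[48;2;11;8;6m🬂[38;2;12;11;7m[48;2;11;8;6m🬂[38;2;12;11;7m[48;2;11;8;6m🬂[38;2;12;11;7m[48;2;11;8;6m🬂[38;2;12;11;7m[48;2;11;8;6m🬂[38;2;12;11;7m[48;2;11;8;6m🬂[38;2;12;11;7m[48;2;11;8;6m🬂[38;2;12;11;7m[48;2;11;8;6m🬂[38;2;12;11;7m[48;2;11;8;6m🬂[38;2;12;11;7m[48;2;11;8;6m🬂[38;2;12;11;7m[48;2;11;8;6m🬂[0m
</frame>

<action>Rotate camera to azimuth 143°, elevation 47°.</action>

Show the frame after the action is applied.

<frame>
[38;2;24;33;20m[48;2;23;30;19m🬎[38;2;24;33;20m[48;2;23;30;19m🬎[38;2;24;33;20m[48;2;23;30;19m🬎[38;2;24;33;20m[48;2;23;30;19m🬎[38;2;24;33;20m[48;2;23;30;19m🬎[38;2;24;33;20m[48;2;23;30;19m🬎[38;2;24;33;20m[48;2;23;30;19m🬎[38;2;24;33;20m[48;2;23;30;19m🬎[38;2;24;33;20m[48;2;23;30;19m🬎[38;2;24;33;20m[48;2;23;30;19m🬎[38;2;24;33;20m[48;2;23;30;19m🬎[38;2;24;33;20m[48;2;23;30;19m🬎[0m
[38;2;22;29;18m[48;2;20;26;16m🬂[38;2;22;29;18m[48;2;20;26;16m🬂[38;2;22;29;18m[48;2;20;26;16m🬂[38;2;22;29;18m[48;2;20;26;16m🬂[38;2;22;29;18m[48;2;20;26;16m🬂[38;2;22;29;18m[48;2;20;26;16m🬂[38;2;22;29;18m[48;2;20;26;16m🬂[38;2;22;29;18m[48;2;20;26;16m🬂[38;2;22;29;18m[48;2;20;26;16m🬂[38;2;22;29;18m[48;2;20;26;16m🬂[38;2;22;29;18m[48;2;20;26;16m🬂[38;2;22;29;18m[48;2;20;26;16m🬂[0m
[38;2;19;23;14m[48;2;18;21;13m🬎[38;2;19;23;14m[48;2;18;21;13m🬎[38;2;19;23;14m[48;2;18;21;13m🬎[38;2;19;23;14m[48;2;18;21;13m🬎[38;2;19;22;16m[48;2;11;11;14m🬝[38;2;47;47;59m[48;2;30;30;38m🬊[38;2;118;118;133m[48;2;55;55;69m🬇[38;2;70;70;87m[48;2;20;24;15m🬺[38;2;19;23;14m[48;2;18;21;13m🬎[38;2;19;23;14m[48;2;18;21;13m🬎[38;2;19;23;14m[48;2;18;21;13m🬎[38;2;19;23;14m[48;2;18;21;13m🬎[0m
[38;2;17;20;13m[48;2;15;17;11m🬂[38;2;17;20;13m[48;2;15;17;11m🬂[38;2;17;20;13m[48;2;15;17;11m🬂[38;2;17;20;13m[48;2;15;17;11m🬂[38;2;16;18;12m[48;2;10;10;12m▌[38;2;22;22;28m[48;2;10;10;13m🬁[38;2;31;31;39m[48;2;13;13;16m🬊[38;2;43;43;55m[48;2;22;22;28m🬊[38;2;17;20;13m[48;2;15;17;11m🬂[38;2;17;20;13m[48;2;15;17;11m🬂[38;2;17;20;13m[48;2;15;17;11m🬂[38;2;17;20;13m[48;2;15;17;11m🬂[0m
[38;2;14;14;9m[48;2;13;12;8m🬎[38;2;14;14;9m[48;2;13;12;8m🬎[38;2;14;14;9m[48;2;13;12;8m🬎[38;2;14;14;9m[48;2;13;12;8m🬎[38;2;14;14;9m[48;2;13;12;8m🬎[38;2;10;10;12m[48;2;13;13;8m🬂[38;2;10;10;12m[48;2;13;13;8m🬂[38;2;10;10;12m[48;2;13;13;8m🬀[38;2;14;14;9m[48;2;13;12;8m🬎[38;2;14;14;9m[48;2;13;12;8m🬎[38;2;14;14;9m[48;2;13;12;8m🬎[38;2;14;14;9m[48;2;13;12;8m🬎[0m
[38;2;12;11;7m[48;2;11;8;6m🬂[38;2;12;11;7m[48;2;11;8;6m🬂[38;2;12;11;7m[48;2;11;8;6m🬂[38;2;12;11;7m[48;2;11;8;6m🬂[38;2;12;11;7m[48;2;11;8;6m🬂[38;2;12;11;7m[48;2;11;8;6m🬂[38;2;12;11;7m[48;2;11;8;6m🬂[38;2;12;11;7m[48;2;11;8;6m🬂[38;2;12;11;7m[48;2;11;8;6m🬂[38;2;12;11;7m[48;2;11;8;6m🬂[38;2;12;11;7m[48;2;11;8;6m🬂[38;2;12;11;7m[48;2;11;8;6m🬂[0m
</frame>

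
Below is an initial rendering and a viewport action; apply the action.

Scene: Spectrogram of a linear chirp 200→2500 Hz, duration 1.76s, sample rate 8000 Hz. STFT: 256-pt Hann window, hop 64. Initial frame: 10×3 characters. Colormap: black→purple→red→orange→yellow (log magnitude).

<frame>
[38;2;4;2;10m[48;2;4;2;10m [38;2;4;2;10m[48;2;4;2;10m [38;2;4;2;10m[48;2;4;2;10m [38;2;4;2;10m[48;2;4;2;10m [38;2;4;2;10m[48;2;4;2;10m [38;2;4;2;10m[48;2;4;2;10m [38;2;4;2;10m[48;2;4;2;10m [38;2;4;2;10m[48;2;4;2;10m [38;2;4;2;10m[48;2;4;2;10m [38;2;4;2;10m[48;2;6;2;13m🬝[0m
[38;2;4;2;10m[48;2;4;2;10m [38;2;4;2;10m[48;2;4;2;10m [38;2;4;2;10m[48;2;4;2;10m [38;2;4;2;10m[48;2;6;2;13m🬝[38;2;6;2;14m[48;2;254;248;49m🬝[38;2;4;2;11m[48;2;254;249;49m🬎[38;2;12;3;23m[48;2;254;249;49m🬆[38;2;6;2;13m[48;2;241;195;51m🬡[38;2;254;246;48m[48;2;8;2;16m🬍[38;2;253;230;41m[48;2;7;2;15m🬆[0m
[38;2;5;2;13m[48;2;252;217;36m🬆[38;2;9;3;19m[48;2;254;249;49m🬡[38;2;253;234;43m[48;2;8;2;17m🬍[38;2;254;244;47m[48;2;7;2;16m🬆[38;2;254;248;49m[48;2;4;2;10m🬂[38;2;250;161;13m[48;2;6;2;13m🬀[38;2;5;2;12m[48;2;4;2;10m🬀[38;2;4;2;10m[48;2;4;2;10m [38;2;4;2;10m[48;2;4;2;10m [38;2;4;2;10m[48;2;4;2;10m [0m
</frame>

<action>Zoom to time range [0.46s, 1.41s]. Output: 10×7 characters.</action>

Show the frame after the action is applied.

<frame>
[38;2;4;2;10m[48;2;4;2;10m [38;2;4;2;10m[48;2;4;2;10m [38;2;4;2;10m[48;2;4;2;10m [38;2;4;2;10m[48;2;4;2;10m [38;2;4;2;10m[48;2;4;2;10m [38;2;4;2;10m[48;2;4;2;10m [38;2;4;2;10m[48;2;4;2;10m [38;2;4;2;10m[48;2;4;2;10m [38;2;4;2;10m[48;2;4;2;10m [38;2;4;2;10m[48;2;4;2;10m [0m
[38;2;4;2;10m[48;2;4;2;10m [38;2;4;2;10m[48;2;4;2;10m [38;2;4;2;10m[48;2;4;2;10m [38;2;4;2;10m[48;2;4;2;10m [38;2;4;2;10m[48;2;4;2;10m [38;2;4;2;10m[48;2;4;2;10m [38;2;4;2;10m[48;2;4;2;10m [38;2;4;2;10m[48;2;4;2;10m [38;2;4;2;10m[48;2;4;2;10m [38;2;4;2;10m[48;2;4;2;10m [0m
[38;2;4;2;10m[48;2;4;2;10m [38;2;4;2;10m[48;2;4;2;10m [38;2;4;2;10m[48;2;4;2;10m [38;2;4;2;10m[48;2;4;2;10m [38;2;4;2;10m[48;2;4;2;10m [38;2;4;2;10m[48;2;4;2;10m [38;2;4;2;10m[48;2;4;2;10m [38;2;4;2;10m[48;2;4;2;10m [38;2;4;2;10m[48;2;4;2;10m [38;2;4;2;10m[48;2;4;2;11m🬝[0m
[38;2;4;2;10m[48;2;4;2;10m [38;2;4;2;10m[48;2;4;2;10m [38;2;4;2;10m[48;2;4;2;10m [38;2;4;2;10m[48;2;4;2;10m [38;2;4;2;10m[48;2;4;2;11m🬝[38;2;4;2;10m[48;2;7;2;15m🬝[38;2;6;2;14m[48;2;53;12;89m🬝[38;2;7;2;15m[48;2;253;239;45m🬎[38;2;13;3;26m[48;2;253;232;42m🬆[38;2;34;8;43m[48;2;254;245;47m🬡[0m
[38;2;4;2;10m[48;2;6;2;13m🬝[38;2;5;2;12m[48;2;22;5;40m🬝[38;2;5;2;12m[48;2;231;159;58m🬎[38;2;41;11;33m[48;2;254;249;49m🬎[38;2;10;3;21m[48;2;250;219;42m🬂[38;2;254;247;48m[48;2;46;11;52m🬍[38;2;253;226;40m[48;2;13;3;24m🬆[38;2;253;233;42m[48;2;6;2;14m🬂[38;2;42;10;74m[48;2;6;2;14m🬀[38;2;7;2;16m[48;2;4;2;10m🬀[0m
[38;2;249;210;40m[48;2;47;12;55m🬍[38;2;254;249;49m[48;2;50;13;37m🬆[38;2;254;249;49m[48;2;9;3;20m🬂[38;2;207;67;69m[48;2;9;3;19m🬀[38;2;9;3;19m[48;2;4;2;10m🬀[38;2;5;2;11m[48;2;4;2;10m🬀[38;2;4;2;10m[48;2;4;2;10m [38;2;4;2;10m[48;2;4;2;10m [38;2;4;2;10m[48;2;4;2;10m [38;2;4;2;10m[48;2;4;2;10m [0m
[38;2;5;2;12m[48;2;4;2;10m🬀[38;2;4;2;10m[48;2;4;2;10m [38;2;4;2;10m[48;2;4;2;10m [38;2;4;2;10m[48;2;4;2;10m [38;2;4;2;10m[48;2;4;2;10m [38;2;4;2;10m[48;2;4;2;10m [38;2;4;2;10m[48;2;4;2;10m [38;2;4;2;10m[48;2;4;2;10m [38;2;4;2;10m[48;2;4;2;10m [38;2;4;2;10m[48;2;4;2;10m [0m
</frame>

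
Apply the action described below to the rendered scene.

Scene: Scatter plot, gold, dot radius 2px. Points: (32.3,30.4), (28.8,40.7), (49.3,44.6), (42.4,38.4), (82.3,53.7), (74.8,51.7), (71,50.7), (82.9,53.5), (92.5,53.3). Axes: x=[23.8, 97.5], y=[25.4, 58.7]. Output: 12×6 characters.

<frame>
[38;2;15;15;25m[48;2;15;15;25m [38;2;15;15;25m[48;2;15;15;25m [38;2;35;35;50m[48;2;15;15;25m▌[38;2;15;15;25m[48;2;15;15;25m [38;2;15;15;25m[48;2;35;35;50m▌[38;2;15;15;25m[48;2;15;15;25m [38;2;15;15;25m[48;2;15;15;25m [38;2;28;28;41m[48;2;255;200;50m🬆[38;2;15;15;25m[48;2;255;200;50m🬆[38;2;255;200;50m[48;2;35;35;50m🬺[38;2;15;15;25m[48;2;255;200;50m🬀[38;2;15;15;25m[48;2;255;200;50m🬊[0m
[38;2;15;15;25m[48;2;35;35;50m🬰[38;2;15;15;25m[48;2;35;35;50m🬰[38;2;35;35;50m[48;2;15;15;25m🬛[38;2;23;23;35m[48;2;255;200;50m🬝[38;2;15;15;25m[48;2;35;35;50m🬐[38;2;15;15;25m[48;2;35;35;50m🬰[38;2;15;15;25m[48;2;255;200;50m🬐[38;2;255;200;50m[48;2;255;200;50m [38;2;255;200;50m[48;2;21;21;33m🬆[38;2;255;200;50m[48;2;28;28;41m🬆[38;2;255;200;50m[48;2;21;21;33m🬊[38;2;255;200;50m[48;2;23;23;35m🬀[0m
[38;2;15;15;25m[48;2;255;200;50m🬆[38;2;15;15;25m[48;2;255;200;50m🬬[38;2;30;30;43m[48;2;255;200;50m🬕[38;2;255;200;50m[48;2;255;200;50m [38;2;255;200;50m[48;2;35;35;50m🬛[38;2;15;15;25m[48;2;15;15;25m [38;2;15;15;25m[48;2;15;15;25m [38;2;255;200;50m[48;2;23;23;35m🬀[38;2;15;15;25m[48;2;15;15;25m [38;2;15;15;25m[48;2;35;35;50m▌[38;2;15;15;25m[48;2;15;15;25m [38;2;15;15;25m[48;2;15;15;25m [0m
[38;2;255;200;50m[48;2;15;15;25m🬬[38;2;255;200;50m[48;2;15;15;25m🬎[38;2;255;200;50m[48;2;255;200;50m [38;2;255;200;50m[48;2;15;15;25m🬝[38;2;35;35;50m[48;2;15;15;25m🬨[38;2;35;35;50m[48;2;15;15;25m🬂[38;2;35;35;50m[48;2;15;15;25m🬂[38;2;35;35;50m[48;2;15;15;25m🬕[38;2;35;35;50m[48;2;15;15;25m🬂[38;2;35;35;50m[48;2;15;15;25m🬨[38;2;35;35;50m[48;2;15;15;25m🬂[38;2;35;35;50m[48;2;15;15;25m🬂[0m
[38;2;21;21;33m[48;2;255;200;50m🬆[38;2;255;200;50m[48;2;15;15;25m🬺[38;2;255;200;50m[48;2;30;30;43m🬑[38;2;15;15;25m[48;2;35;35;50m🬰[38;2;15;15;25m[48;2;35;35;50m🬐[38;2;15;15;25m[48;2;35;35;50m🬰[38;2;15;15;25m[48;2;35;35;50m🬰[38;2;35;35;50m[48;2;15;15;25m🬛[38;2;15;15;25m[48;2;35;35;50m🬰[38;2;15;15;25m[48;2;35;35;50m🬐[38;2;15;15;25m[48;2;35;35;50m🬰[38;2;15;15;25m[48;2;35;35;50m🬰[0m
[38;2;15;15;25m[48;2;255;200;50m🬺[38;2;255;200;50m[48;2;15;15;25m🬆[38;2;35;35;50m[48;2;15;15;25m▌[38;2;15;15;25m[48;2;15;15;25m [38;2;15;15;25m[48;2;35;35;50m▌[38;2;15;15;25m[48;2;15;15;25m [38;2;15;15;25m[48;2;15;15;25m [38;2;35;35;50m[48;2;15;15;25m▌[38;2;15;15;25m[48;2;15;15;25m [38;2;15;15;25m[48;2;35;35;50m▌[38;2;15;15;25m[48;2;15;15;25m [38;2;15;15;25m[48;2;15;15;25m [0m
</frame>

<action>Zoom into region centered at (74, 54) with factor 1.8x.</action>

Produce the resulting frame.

<frame>
[38;2;15;15;25m[48;2;15;15;25m [38;2;15;15;25m[48;2;15;15;25m [38;2;35;35;50m[48;2;15;15;25m▌[38;2;15;15;25m[48;2;15;15;25m [38;2;15;15;25m[48;2;35;35;50m▌[38;2;15;15;25m[48;2;15;15;25m [38;2;15;15;25m[48;2;15;15;25m [38;2;35;35;50m[48;2;15;15;25m▌[38;2;15;15;25m[48;2;15;15;25m [38;2;15;15;25m[48;2;35;35;50m▌[38;2;15;15;25m[48;2;15;15;25m [38;2;15;15;25m[48;2;15;15;25m [0m
[38;2;15;15;25m[48;2;35;35;50m🬰[38;2;15;15;25m[48;2;35;35;50m🬰[38;2;35;35;50m[48;2;15;15;25m🬛[38;2;15;15;25m[48;2;35;35;50m🬰[38;2;15;15;25m[48;2;35;35;50m🬐[38;2;15;15;25m[48;2;35;35;50m🬰[38;2;15;15;25m[48;2;35;35;50m🬰[38;2;35;35;50m[48;2;15;15;25m🬛[38;2;15;15;25m[48;2;35;35;50m🬰[38;2;15;15;25m[48;2;35;35;50m🬐[38;2;15;15;25m[48;2;35;35;50m🬰[38;2;15;15;25m[48;2;35;35;50m🬰[0m
[38;2;15;15;25m[48;2;15;15;25m [38;2;15;15;25m[48;2;15;15;25m [38;2;35;35;50m[48;2;15;15;25m▌[38;2;15;15;25m[48;2;15;15;25m [38;2;15;15;25m[48;2;35;35;50m▌[38;2;15;15;25m[48;2;255;200;50m🬝[38;2;15;15;25m[48;2;15;15;25m [38;2;28;28;41m[48;2;255;200;50m🬆[38;2;255;200;50m[48;2;15;15;25m🬺[38;2;27;27;40m[48;2;255;200;50m🬬[38;2;15;15;25m[48;2;255;200;50m🬆[38;2;15;15;25m[48;2;255;200;50m🬬[0m
[38;2;35;35;50m[48;2;15;15;25m🬂[38;2;35;35;50m[48;2;15;15;25m🬂[38;2;35;35;50m[48;2;15;15;25m🬕[38;2;23;23;35m[48;2;255;200;50m🬝[38;2;35;35;50m[48;2;255;200;50m🬀[38;2;255;200;50m[48;2;255;200;50m [38;2;255;200;50m[48;2;25;25;37m🬛[38;2;255;200;50m[48;2;27;27;40m🬁[38;2;255;200;50m[48;2;15;15;25m🬆[38;2;255;200;50m[48;2;27;27;40m🬁[38;2;255;200;50m[48;2;15;15;25m🬬[38;2;255;200;50m[48;2;15;15;25m🬆[0m
[38;2;15;15;25m[48;2;35;35;50m🬰[38;2;15;15;25m[48;2;35;35;50m🬰[38;2;35;35;50m[48;2;15;15;25m🬛[38;2;15;15;25m[48;2;35;35;50m🬰[38;2;255;200;50m[48;2;28;28;41m🬊[38;2;255;200;50m[48;2;25;25;37m🬂[38;2;15;15;25m[48;2;35;35;50m🬰[38;2;35;35;50m[48;2;15;15;25m🬛[38;2;15;15;25m[48;2;35;35;50m🬰[38;2;15;15;25m[48;2;35;35;50m🬐[38;2;15;15;25m[48;2;35;35;50m🬰[38;2;15;15;25m[48;2;35;35;50m🬰[0m
[38;2;15;15;25m[48;2;15;15;25m [38;2;15;15;25m[48;2;15;15;25m [38;2;35;35;50m[48;2;15;15;25m▌[38;2;15;15;25m[48;2;15;15;25m [38;2;15;15;25m[48;2;35;35;50m▌[38;2;15;15;25m[48;2;15;15;25m [38;2;15;15;25m[48;2;15;15;25m [38;2;35;35;50m[48;2;15;15;25m▌[38;2;15;15;25m[48;2;15;15;25m [38;2;15;15;25m[48;2;35;35;50m▌[38;2;15;15;25m[48;2;15;15;25m [38;2;15;15;25m[48;2;15;15;25m [0m
</frame>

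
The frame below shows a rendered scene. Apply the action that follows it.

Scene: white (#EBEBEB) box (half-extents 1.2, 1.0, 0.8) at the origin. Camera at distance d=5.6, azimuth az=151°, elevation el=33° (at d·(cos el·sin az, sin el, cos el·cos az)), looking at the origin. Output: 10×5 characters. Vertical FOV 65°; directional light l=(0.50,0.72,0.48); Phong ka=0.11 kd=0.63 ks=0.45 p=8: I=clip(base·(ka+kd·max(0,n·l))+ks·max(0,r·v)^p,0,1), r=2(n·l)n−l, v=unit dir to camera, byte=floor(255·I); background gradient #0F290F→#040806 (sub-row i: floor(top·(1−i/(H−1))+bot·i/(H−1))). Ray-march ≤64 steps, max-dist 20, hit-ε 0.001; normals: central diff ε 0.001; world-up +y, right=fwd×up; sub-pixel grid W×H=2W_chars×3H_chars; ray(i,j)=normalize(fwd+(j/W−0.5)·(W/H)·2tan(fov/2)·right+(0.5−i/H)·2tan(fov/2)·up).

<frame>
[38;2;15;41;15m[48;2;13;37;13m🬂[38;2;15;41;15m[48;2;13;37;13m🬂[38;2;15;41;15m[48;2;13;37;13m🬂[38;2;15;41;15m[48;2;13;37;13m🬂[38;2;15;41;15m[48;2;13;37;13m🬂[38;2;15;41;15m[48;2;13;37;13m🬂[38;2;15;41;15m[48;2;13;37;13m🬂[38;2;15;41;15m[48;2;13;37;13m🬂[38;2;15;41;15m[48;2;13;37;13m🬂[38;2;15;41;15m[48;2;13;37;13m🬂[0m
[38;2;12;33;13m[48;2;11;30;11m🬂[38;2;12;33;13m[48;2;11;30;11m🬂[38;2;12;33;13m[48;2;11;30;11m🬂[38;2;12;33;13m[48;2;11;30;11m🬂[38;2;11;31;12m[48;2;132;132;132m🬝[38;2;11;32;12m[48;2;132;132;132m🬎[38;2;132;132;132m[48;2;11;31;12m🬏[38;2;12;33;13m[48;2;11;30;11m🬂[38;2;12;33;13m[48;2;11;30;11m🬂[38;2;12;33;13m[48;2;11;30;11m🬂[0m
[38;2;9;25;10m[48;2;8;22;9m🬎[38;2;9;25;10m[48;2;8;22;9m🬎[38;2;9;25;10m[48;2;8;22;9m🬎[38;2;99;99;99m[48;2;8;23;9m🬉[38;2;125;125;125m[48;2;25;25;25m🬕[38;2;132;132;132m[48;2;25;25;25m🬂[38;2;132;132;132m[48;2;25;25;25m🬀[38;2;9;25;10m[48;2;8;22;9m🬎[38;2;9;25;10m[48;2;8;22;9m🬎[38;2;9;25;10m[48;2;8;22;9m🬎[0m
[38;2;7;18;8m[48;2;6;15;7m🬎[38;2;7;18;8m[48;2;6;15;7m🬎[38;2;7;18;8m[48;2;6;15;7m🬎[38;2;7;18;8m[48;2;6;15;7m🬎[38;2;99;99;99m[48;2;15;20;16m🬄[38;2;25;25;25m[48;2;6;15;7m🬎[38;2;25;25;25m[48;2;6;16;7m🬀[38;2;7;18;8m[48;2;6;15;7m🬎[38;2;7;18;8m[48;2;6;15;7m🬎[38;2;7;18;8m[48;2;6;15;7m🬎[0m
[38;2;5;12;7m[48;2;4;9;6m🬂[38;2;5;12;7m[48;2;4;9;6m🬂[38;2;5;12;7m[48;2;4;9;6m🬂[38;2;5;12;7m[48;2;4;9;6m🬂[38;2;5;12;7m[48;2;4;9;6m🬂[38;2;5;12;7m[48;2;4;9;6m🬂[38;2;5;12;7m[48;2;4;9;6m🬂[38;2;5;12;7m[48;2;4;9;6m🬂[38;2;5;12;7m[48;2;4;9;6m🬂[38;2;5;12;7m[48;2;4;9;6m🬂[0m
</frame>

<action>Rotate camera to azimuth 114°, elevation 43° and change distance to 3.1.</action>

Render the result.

<frame>
[38;2;15;41;15m[48;2;13;37;13m🬂[38;2;15;41;15m[48;2;13;37;13m🬂[38;2;15;41;15m[48;2;13;37;13m🬂[38;2;15;41;15m[48;2;13;37;13m🬂[38;2;14;38;14m[48;2;132;132;132m🬝[38;2;14;39;14m[48;2;132;132;132m🬎[38;2;15;41;15m[48;2;13;37;13m🬂[38;2;15;41;15m[48;2;13;37;13m🬂[38;2;15;41;15m[48;2;13;37;13m🬂[38;2;15;41;15m[48;2;13;37;13m🬂[0m
[38;2;12;33;13m[48;2;11;30;11m🬂[38;2;12;33;13m[48;2;11;30;11m🬂[38;2;11;31;12m[48;2;132;132;132m🬝[38;2;12;33;13m[48;2;132;132;132m🬂[38;2;132;132;132m[48;2;132;132;132m [38;2;132;132;132m[48;2;132;132;132m [38;2;132;132;132m[48;2;132;132;132m [38;2;132;132;132m[48;2;11;30;11m🬄[38;2;12;33;13m[48;2;11;30;11m🬂[38;2;12;33;13m[48;2;11;30;11m🬂[0m
[38;2;9;25;10m[48;2;8;22;9m🬎[38;2;115;115;115m[48;2;8;23;9m🬉[38;2;132;132;132m[48;2;99;99;99m🬊[38;2;132;132;132m[48;2;99;99;99m🬎[38;2;132;132;132m[48;2;132;132;132m [38;2;132;132;132m[48;2;132;132;132m [38;2;132;132;132m[48;2;8;22;9m🬝[38;2;9;25;10m[48;2;8;22;9m🬎[38;2;9;25;10m[48;2;8;22;9m🬎[38;2;9;25;10m[48;2;8;22;9m🬎[0m
[38;2;7;18;8m[48;2;6;15;7m🬎[38;2;7;18;8m[48;2;6;15;7m🬎[38;2;99;99;99m[48;2;6;16;7m🬨[38;2;99;99;99m[48;2;99;99;99m [38;2;99;99;99m[48;2;99;99;99m [38;2;99;99;99m[48;2;132;132;132m🬺[38;2;132;132;132m[48;2;14;20;14m🬀[38;2;7;18;8m[48;2;6;15;7m🬎[38;2;7;18;8m[48;2;6;15;7m🬎[38;2;7;18;8m[48;2;6;15;7m🬎[0m
[38;2;5;12;7m[48;2;4;9;6m🬂[38;2;5;12;7m[48;2;4;9;6m🬂[38;2;5;12;7m[48;2;4;9;6m🬂[38;2;99;99;99m[48;2;4;9;6m🬂[38;2;99;99;99m[48;2;4;8;6m🬎[38;2;99;99;99m[48;2;99;99;99m [38;2;5;12;7m[48;2;4;9;6m🬂[38;2;5;12;7m[48;2;4;9;6m🬂[38;2;5;12;7m[48;2;4;9;6m🬂[38;2;5;12;7m[48;2;4;9;6m🬂[0m
</frame>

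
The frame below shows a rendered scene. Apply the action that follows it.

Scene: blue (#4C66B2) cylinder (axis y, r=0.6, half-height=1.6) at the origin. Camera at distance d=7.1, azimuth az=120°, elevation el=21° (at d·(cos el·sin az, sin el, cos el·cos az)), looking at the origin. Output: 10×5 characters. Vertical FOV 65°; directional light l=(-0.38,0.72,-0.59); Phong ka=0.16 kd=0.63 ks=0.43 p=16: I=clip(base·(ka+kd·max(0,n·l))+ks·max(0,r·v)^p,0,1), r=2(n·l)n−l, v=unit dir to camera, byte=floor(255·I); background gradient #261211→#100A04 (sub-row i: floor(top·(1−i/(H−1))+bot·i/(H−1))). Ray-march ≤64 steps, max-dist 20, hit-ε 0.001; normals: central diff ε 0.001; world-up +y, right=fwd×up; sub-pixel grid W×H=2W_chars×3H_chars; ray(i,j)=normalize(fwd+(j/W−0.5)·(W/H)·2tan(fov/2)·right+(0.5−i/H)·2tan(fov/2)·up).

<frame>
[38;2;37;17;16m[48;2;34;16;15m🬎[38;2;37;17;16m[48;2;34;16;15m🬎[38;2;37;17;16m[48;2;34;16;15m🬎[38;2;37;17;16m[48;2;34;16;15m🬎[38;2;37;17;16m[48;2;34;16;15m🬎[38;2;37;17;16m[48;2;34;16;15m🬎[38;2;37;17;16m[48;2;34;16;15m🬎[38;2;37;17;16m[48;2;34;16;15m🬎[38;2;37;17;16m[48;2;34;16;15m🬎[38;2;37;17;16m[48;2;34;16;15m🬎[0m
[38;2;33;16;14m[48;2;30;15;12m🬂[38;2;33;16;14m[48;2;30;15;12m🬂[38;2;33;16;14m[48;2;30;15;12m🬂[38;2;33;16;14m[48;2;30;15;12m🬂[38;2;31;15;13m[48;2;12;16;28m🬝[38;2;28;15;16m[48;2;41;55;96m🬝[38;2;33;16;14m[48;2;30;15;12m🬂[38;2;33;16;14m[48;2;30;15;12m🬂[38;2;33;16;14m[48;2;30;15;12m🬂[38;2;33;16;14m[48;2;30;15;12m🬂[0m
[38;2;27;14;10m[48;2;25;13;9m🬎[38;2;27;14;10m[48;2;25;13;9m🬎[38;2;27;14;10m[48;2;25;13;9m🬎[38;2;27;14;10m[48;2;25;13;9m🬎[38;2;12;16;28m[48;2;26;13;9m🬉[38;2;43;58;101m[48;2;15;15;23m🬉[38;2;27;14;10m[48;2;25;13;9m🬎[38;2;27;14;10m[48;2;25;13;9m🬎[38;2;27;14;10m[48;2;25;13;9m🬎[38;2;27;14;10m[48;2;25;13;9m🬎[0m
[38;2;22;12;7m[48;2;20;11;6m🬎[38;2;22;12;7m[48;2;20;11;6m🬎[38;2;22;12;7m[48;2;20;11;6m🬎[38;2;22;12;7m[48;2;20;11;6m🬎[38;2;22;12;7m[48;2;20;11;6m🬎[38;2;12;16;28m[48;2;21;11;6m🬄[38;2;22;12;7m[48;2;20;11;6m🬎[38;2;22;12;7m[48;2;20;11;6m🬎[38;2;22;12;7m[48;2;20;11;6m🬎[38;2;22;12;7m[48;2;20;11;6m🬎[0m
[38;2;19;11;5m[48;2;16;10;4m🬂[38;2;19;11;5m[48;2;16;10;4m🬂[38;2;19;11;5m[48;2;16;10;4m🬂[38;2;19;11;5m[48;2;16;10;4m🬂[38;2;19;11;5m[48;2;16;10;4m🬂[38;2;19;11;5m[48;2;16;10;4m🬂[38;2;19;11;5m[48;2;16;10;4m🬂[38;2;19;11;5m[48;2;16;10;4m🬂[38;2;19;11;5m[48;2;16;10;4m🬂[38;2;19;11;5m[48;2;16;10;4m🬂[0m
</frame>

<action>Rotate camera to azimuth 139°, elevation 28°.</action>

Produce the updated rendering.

<frame>
[38;2;37;17;16m[48;2;34;16;15m🬎[38;2;37;17;16m[48;2;34;16;15m🬎[38;2;37;17;16m[48;2;34;16;15m🬎[38;2;37;17;16m[48;2;34;16;15m🬎[38;2;37;17;16m[48;2;34;16;15m🬎[38;2;37;17;16m[48;2;34;16;15m🬎[38;2;37;17;16m[48;2;34;16;15m🬎[38;2;37;17;16m[48;2;34;16;15m🬎[38;2;37;17;16m[48;2;34;16;15m🬎[38;2;37;17;16m[48;2;34;16;15m🬎[0m
[38;2;33;16;14m[48;2;30;15;12m🬂[38;2;33;16;14m[48;2;30;15;12m🬂[38;2;33;16;14m[48;2;30;15;12m🬂[38;2;33;16;14m[48;2;30;15;12m🬂[38;2;31;15;13m[48;2;46;62;109m🬝[38;2;32;15;13m[48;2;46;62;109m🬎[38;2;33;16;14m[48;2;30;15;12m🬂[38;2;33;16;14m[48;2;30;15;12m🬂[38;2;33;16;14m[48;2;30;15;12m🬂[38;2;33;16;14m[48;2;30;15;12m🬂[0m
[38;2;27;14;10m[48;2;25;13;9m🬎[38;2;27;14;10m[48;2;25;13;9m🬎[38;2;27;14;10m[48;2;25;13;9m🬎[38;2;27;14;10m[48;2;25;13;9m🬎[38;2;12;16;28m[48;2;26;13;9m🬉[38;2;45;60;106m[48;2;22;24;39m🬉[38;2;27;14;10m[48;2;25;13;9m🬎[38;2;27;14;10m[48;2;25;13;9m🬎[38;2;27;14;10m[48;2;25;13;9m🬎[38;2;27;14;10m[48;2;25;13;9m🬎[0m
[38;2;22;12;7m[48;2;20;11;6m🬎[38;2;22;12;7m[48;2;20;11;6m🬎[38;2;22;12;7m[48;2;20;11;6m🬎[38;2;22;12;7m[48;2;20;11;6m🬎[38;2;22;12;7m[48;2;20;11;6m🬎[38;2;21;28;50m[48;2;21;11;6m🬄[38;2;22;12;7m[48;2;20;11;6m🬎[38;2;22;12;7m[48;2;20;11;6m🬎[38;2;22;12;7m[48;2;20;11;6m🬎[38;2;22;12;7m[48;2;20;11;6m🬎[0m
[38;2;19;11;5m[48;2;16;10;4m🬂[38;2;19;11;5m[48;2;16;10;4m🬂[38;2;19;11;5m[48;2;16;10;4m🬂[38;2;19;11;5m[48;2;16;10;4m🬂[38;2;19;11;5m[48;2;16;10;4m🬂[38;2;19;11;5m[48;2;16;10;4m🬂[38;2;19;11;5m[48;2;16;10;4m🬂[38;2;19;11;5m[48;2;16;10;4m🬂[38;2;19;11;5m[48;2;16;10;4m🬂[38;2;19;11;5m[48;2;16;10;4m🬂[0m
</frame>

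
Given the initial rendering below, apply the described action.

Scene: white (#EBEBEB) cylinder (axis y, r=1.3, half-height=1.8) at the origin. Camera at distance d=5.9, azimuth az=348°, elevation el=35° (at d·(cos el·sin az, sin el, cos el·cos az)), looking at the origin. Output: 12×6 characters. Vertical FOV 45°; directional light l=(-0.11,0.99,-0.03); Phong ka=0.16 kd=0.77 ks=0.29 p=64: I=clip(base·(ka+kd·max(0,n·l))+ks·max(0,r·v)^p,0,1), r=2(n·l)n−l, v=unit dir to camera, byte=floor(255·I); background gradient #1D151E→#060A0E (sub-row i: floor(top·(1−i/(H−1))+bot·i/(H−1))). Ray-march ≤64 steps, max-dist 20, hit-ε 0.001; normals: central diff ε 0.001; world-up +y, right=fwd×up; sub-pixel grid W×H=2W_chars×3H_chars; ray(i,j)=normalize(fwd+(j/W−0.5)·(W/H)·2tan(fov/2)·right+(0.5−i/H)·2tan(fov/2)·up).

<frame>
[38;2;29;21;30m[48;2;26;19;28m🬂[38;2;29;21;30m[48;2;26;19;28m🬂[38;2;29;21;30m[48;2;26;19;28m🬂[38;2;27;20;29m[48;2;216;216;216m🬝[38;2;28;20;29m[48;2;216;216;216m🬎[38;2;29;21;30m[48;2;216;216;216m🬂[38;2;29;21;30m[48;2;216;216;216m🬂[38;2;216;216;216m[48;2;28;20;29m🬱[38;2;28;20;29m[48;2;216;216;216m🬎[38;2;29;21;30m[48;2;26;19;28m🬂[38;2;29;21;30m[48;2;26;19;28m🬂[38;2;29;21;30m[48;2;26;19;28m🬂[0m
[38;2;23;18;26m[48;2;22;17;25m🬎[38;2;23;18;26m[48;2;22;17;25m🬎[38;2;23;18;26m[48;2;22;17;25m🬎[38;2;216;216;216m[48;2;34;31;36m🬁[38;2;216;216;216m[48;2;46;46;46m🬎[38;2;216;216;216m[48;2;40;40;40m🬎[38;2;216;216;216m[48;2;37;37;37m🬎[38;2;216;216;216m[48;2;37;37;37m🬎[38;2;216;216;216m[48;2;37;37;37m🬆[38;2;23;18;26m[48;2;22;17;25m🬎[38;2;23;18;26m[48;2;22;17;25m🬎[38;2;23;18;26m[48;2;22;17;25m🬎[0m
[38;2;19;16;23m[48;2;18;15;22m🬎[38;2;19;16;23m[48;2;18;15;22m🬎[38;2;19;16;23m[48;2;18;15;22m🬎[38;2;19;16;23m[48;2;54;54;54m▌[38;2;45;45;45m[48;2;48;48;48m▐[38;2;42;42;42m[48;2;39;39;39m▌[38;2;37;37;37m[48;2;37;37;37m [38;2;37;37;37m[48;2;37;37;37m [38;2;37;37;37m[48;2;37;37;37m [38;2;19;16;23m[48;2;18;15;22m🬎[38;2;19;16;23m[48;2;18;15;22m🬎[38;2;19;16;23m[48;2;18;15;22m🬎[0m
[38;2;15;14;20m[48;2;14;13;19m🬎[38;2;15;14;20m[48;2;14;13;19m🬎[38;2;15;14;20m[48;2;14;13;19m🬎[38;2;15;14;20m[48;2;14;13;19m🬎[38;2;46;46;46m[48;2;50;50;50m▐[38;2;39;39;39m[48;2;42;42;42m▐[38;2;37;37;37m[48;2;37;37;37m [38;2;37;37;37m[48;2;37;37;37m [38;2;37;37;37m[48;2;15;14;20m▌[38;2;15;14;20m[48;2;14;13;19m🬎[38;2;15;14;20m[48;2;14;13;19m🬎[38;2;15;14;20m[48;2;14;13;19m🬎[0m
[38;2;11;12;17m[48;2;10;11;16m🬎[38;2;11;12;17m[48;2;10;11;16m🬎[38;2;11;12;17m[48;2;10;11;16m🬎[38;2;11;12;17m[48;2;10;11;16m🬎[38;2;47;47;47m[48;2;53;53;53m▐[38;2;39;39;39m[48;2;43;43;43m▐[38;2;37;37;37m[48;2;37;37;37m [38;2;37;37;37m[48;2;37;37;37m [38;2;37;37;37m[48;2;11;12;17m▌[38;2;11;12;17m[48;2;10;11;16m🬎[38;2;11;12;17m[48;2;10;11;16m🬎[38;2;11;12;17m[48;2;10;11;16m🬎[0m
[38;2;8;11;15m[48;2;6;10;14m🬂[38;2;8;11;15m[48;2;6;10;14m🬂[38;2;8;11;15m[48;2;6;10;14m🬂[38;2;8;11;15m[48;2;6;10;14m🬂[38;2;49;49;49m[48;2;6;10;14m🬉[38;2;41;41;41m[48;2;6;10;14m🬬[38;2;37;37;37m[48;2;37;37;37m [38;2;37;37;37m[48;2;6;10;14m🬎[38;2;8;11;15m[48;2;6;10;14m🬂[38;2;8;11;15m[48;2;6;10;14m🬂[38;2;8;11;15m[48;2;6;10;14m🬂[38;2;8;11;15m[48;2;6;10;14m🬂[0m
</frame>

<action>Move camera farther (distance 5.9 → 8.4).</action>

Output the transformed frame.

<frame>
[38;2;29;21;30m[48;2;26;19;28m🬂[38;2;29;21;30m[48;2;26;19;28m🬂[38;2;29;21;30m[48;2;26;19;28m🬂[38;2;29;21;30m[48;2;26;19;28m🬂[38;2;29;21;30m[48;2;26;19;28m🬂[38;2;29;21;30m[48;2;26;19;28m🬂[38;2;29;21;30m[48;2;26;19;28m🬂[38;2;29;21;30m[48;2;26;19;28m🬂[38;2;29;21;30m[48;2;26;19;28m🬂[38;2;29;21;30m[48;2;26;19;28m🬂[38;2;29;21;30m[48;2;26;19;28m🬂[38;2;29;21;30m[48;2;26;19;28m🬂[0m
[38;2;23;18;26m[48;2;22;17;25m🬎[38;2;23;18;26m[48;2;22;17;25m🬎[38;2;23;18;26m[48;2;22;17;25m🬎[38;2;23;18;26m[48;2;22;17;25m🬎[38;2;216;216;216m[48;2;23;18;26m🬦[38;2;24;19;27m[48;2;216;216;216m🬂[38;2;24;19;27m[48;2;216;216;216m🬂[38;2;24;19;27m[48;2;216;216;216m🬂[38;2;23;18;26m[48;2;22;17;25m🬎[38;2;23;18;26m[48;2;22;17;25m🬎[38;2;23;18;26m[48;2;22;17;25m🬎[38;2;23;18;26m[48;2;22;17;25m🬎[0m
[38;2;19;16;23m[48;2;18;15;22m🬎[38;2;19;16;23m[48;2;18;15;22m🬎[38;2;19;16;23m[48;2;18;15;22m🬎[38;2;19;16;23m[48;2;18;15;22m🬎[38;2;19;16;23m[48;2;51;51;51m▌[38;2;216;216;216m[48;2;43;43;43m🬂[38;2;216;216;216m[48;2;37;37;37m🬂[38;2;216;216;216m[48;2;37;37;37m🬀[38;2;19;16;23m[48;2;18;15;22m🬎[38;2;19;16;23m[48;2;18;15;22m🬎[38;2;19;16;23m[48;2;18;15;22m🬎[38;2;19;16;23m[48;2;18;15;22m🬎[0m
[38;2;15;14;20m[48;2;14;13;19m🬎[38;2;15;14;20m[48;2;14;13;19m🬎[38;2;15;14;20m[48;2;14;13;19m🬎[38;2;15;14;20m[48;2;14;13;19m🬎[38;2;15;14;20m[48;2;53;53;53m▌[38;2;41;41;41m[48;2;46;46;46m▐[38;2;37;37;37m[48;2;37;37;37m [38;2;37;37;37m[48;2;37;37;37m [38;2;15;14;20m[48;2;14;13;19m🬎[38;2;15;14;20m[48;2;14;13;19m🬎[38;2;15;14;20m[48;2;14;13;19m🬎[38;2;15;14;20m[48;2;14;13;19m🬎[0m
[38;2;11;12;17m[48;2;10;11;16m🬎[38;2;11;12;17m[48;2;10;11;16m🬎[38;2;11;12;17m[48;2;10;11;16m🬎[38;2;11;12;17m[48;2;10;11;16m🬎[38;2;55;55;55m[48;2;10;11;16m🬁[38;2;42;42;42m[48;2;48;48;48m▐[38;2;37;37;37m[48;2;37;37;37m [38;2;37;37;37m[48;2;10;11;16m🬕[38;2;11;12;17m[48;2;10;11;16m🬎[38;2;11;12;17m[48;2;10;11;16m🬎[38;2;11;12;17m[48;2;10;11;16m🬎[38;2;11;12;17m[48;2;10;11;16m🬎[0m
[38;2;8;11;15m[48;2;6;10;14m🬂[38;2;8;11;15m[48;2;6;10;14m🬂[38;2;8;11;15m[48;2;6;10;14m🬂[38;2;8;11;15m[48;2;6;10;14m🬂[38;2;8;11;15m[48;2;6;10;14m🬂[38;2;8;11;15m[48;2;6;10;14m🬂[38;2;8;11;15m[48;2;6;10;14m🬂[38;2;8;11;15m[48;2;6;10;14m🬂[38;2;8;11;15m[48;2;6;10;14m🬂[38;2;8;11;15m[48;2;6;10;14m🬂[38;2;8;11;15m[48;2;6;10;14m🬂[38;2;8;11;15m[48;2;6;10;14m🬂[0m
</frame>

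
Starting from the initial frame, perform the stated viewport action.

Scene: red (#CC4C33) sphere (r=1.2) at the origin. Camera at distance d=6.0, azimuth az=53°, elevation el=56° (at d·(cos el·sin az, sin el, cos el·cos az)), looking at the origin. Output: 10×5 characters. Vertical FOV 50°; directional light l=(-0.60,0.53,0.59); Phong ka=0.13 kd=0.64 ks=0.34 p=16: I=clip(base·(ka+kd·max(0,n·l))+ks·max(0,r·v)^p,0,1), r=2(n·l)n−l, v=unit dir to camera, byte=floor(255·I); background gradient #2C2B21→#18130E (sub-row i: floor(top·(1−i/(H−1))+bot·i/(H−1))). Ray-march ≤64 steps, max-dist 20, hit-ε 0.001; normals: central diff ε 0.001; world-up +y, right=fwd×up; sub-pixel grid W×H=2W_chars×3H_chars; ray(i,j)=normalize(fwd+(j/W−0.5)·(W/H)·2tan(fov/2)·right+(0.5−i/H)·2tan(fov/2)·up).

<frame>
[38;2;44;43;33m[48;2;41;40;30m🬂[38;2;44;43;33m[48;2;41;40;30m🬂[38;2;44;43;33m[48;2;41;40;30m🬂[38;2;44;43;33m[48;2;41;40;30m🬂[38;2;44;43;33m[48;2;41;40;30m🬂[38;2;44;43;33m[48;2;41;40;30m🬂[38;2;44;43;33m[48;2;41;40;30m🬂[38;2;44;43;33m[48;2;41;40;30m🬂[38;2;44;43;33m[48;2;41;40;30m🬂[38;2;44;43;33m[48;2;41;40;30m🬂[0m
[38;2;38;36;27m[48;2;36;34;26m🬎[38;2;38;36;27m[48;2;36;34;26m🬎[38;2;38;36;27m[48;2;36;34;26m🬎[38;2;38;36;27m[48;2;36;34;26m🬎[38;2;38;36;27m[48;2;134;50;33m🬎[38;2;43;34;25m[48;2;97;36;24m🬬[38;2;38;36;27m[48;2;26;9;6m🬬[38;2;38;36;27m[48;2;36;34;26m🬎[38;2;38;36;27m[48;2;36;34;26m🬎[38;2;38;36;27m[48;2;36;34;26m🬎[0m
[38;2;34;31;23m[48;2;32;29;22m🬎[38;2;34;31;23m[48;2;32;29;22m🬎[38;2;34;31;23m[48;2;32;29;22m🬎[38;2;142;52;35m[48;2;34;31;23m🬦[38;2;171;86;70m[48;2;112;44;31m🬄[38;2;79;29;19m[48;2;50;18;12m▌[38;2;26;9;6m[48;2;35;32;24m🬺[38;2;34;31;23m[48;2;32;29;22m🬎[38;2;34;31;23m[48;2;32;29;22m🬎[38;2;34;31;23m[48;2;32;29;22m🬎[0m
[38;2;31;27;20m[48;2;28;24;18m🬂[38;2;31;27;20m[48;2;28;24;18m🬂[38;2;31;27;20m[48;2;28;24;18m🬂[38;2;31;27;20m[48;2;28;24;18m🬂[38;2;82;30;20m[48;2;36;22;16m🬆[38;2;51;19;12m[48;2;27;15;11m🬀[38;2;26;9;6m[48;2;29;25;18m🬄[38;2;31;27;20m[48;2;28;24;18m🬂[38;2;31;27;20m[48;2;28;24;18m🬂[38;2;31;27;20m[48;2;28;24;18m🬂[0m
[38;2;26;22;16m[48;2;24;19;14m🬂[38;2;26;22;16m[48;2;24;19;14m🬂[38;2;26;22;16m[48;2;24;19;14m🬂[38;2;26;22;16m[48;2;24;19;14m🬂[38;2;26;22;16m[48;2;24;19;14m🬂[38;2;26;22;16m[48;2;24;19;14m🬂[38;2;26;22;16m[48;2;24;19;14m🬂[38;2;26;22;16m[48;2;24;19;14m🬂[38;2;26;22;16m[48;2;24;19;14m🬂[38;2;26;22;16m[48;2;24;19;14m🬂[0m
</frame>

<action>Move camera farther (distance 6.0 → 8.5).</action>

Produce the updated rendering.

<frame>
[38;2;44;43;33m[48;2;41;40;30m🬂[38;2;44;43;33m[48;2;41;40;30m🬂[38;2;44;43;33m[48;2;41;40;30m🬂[38;2;44;43;33m[48;2;41;40;30m🬂[38;2;44;43;33m[48;2;41;40;30m🬂[38;2;44;43;33m[48;2;41;40;30m🬂[38;2;44;43;33m[48;2;41;40;30m🬂[38;2;44;43;33m[48;2;41;40;30m🬂[38;2;44;43;33m[48;2;41;40;30m🬂[38;2;44;43;33m[48;2;41;40;30m🬂[0m
[38;2;38;36;27m[48;2;36;34;26m🬎[38;2;38;36;27m[48;2;36;34;26m🬎[38;2;38;36;27m[48;2;36;34;26m🬎[38;2;38;36;27m[48;2;36;34;26m🬎[38;2;38;36;27m[48;2;36;34;26m🬎[38;2;38;36;27m[48;2;36;34;26m🬎[38;2;38;36;27m[48;2;36;34;26m🬎[38;2;38;36;27m[48;2;36;34;26m🬎[38;2;38;36;27m[48;2;36;34;26m🬎[38;2;38;36;27m[48;2;36;34;26m🬎[0m
[38;2;34;31;23m[48;2;32;29;22m🬎[38;2;34;31;23m[48;2;32;29;22m🬎[38;2;34;31;23m[48;2;32;29;22m🬎[38;2;34;31;23m[48;2;32;29;22m🬎[38;2;68;35;24m[48;2;147;62;46m🬟[38;2;81;29;20m[48;2;37;13;9m▌[38;2;34;31;23m[48;2;26;9;6m🬨[38;2;34;31;23m[48;2;32;29;22m🬎[38;2;34;31;23m[48;2;32;29;22m🬎[38;2;34;31;23m[48;2;32;29;22m🬎[0m
[38;2;31;27;20m[48;2;28;24;18m🬂[38;2;31;27;20m[48;2;28;24;18m🬂[38;2;31;27;20m[48;2;28;24;18m🬂[38;2;31;27;20m[48;2;28;24;18m🬂[38;2;72;26;18m[48;2;29;25;18m🬁[38;2;30;11;7m[48;2;28;24;18m🬂[38;2;31;27;20m[48;2;28;24;18m🬂[38;2;31;27;20m[48;2;28;24;18m🬂[38;2;31;27;20m[48;2;28;24;18m🬂[38;2;31;27;20m[48;2;28;24;18m🬂[0m
[38;2;26;22;16m[48;2;24;19;14m🬂[38;2;26;22;16m[48;2;24;19;14m🬂[38;2;26;22;16m[48;2;24;19;14m🬂[38;2;26;22;16m[48;2;24;19;14m🬂[38;2;26;22;16m[48;2;24;19;14m🬂[38;2;26;22;16m[48;2;24;19;14m🬂[38;2;26;22;16m[48;2;24;19;14m🬂[38;2;26;22;16m[48;2;24;19;14m🬂[38;2;26;22;16m[48;2;24;19;14m🬂[38;2;26;22;16m[48;2;24;19;14m🬂[0m
</frame>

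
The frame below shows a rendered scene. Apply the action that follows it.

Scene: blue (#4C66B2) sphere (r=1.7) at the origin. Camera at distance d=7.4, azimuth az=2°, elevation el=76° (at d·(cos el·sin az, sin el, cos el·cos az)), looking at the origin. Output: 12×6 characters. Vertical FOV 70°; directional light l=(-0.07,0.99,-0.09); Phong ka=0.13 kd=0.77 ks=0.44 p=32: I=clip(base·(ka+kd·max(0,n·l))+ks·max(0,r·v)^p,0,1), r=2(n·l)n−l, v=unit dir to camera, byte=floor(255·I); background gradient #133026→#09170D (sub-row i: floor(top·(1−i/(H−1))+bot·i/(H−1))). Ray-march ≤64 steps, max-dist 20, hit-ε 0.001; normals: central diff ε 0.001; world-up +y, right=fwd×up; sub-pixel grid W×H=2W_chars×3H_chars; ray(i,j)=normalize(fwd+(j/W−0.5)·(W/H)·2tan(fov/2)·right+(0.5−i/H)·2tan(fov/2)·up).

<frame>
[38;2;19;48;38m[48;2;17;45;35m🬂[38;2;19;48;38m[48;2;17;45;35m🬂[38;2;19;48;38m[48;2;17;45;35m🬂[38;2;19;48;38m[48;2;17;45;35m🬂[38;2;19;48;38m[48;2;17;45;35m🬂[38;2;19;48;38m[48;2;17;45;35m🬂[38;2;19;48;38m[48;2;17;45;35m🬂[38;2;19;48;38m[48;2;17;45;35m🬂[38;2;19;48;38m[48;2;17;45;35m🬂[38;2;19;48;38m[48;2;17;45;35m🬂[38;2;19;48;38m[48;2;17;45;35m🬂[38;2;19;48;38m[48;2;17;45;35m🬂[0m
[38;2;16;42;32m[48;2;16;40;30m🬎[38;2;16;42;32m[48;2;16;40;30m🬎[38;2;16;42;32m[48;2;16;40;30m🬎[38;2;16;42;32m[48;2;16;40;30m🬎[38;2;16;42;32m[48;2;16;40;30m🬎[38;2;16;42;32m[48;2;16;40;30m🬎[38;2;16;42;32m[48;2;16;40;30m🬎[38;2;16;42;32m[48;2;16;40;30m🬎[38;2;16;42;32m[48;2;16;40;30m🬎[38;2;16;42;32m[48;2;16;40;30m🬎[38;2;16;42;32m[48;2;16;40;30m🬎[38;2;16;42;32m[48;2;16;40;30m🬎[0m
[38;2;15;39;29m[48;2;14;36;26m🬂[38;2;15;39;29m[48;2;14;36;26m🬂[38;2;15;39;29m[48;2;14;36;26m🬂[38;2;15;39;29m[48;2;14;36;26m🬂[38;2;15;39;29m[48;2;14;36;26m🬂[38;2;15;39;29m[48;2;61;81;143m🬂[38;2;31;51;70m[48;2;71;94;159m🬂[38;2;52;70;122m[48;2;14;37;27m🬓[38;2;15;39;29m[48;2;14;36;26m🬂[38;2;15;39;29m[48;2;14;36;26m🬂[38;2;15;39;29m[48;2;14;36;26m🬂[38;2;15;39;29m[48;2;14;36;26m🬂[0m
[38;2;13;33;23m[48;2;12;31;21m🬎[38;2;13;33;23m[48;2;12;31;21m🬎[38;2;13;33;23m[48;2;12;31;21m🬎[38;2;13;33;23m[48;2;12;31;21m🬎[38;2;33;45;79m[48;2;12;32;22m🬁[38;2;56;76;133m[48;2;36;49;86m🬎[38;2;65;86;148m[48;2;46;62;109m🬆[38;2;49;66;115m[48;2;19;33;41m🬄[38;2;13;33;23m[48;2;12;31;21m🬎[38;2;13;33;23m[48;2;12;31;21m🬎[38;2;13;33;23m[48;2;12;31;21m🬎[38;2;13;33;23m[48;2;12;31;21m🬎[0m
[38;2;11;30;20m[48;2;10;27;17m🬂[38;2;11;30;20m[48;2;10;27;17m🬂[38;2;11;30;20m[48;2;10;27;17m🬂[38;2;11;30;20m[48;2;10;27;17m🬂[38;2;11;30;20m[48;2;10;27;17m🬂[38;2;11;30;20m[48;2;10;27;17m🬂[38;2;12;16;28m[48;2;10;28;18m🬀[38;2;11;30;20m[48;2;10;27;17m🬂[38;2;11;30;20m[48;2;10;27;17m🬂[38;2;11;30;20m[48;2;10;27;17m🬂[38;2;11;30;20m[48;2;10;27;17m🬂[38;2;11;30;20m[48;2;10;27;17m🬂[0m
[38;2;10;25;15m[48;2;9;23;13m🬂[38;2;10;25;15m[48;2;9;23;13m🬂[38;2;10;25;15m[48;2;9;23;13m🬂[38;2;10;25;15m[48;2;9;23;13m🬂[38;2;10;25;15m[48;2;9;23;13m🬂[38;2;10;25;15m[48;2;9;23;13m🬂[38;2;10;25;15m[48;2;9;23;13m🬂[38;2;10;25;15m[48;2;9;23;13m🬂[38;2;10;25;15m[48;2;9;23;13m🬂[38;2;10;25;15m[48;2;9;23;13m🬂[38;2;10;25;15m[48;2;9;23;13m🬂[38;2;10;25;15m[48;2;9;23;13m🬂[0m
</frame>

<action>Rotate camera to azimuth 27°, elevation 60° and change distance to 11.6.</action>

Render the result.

<frame>
[38;2;19;48;38m[48;2;17;45;35m🬂[38;2;19;48;38m[48;2;17;45;35m🬂[38;2;19;48;38m[48;2;17;45;35m🬂[38;2;19;48;38m[48;2;17;45;35m🬂[38;2;19;48;38m[48;2;17;45;35m🬂[38;2;19;48;38m[48;2;17;45;35m🬂[38;2;19;48;38m[48;2;17;45;35m🬂[38;2;19;48;38m[48;2;17;45;35m🬂[38;2;19;48;38m[48;2;17;45;35m🬂[38;2;19;48;38m[48;2;17;45;35m🬂[38;2;19;48;38m[48;2;17;45;35m🬂[38;2;19;48;38m[48;2;17;45;35m🬂[0m
[38;2;16;42;32m[48;2;16;40;30m🬎[38;2;16;42;32m[48;2;16;40;30m🬎[38;2;16;42;32m[48;2;16;40;30m🬎[38;2;16;42;32m[48;2;16;40;30m🬎[38;2;16;42;32m[48;2;16;40;30m🬎[38;2;16;42;32m[48;2;16;40;30m🬎[38;2;16;42;32m[48;2;16;40;30m🬎[38;2;16;42;32m[48;2;16;40;30m🬎[38;2;16;42;32m[48;2;16;40;30m🬎[38;2;16;42;32m[48;2;16;40;30m🬎[38;2;16;42;32m[48;2;16;40;30m🬎[38;2;16;42;32m[48;2;16;40;30m🬎[0m
[38;2;15;39;29m[48;2;14;36;26m🬂[38;2;15;39;29m[48;2;14;36;26m🬂[38;2;15;39;29m[48;2;14;36;26m🬂[38;2;15;39;29m[48;2;14;36;26m🬂[38;2;15;39;29m[48;2;14;36;26m🬂[38;2;14;37;27m[48;2;61;82;144m🬝[38;2;14;38;28m[48;2;67;89;153m🬎[38;2;15;39;29m[48;2;14;36;26m🬂[38;2;15;39;29m[48;2;14;36;26m🬂[38;2;15;39;29m[48;2;14;36;26m🬂[38;2;15;39;29m[48;2;14;36;26m🬂[38;2;15;39;29m[48;2;14;36;26m🬂[0m
[38;2;13;33;23m[48;2;12;31;21m🬎[38;2;13;33;23m[48;2;12;31;21m🬎[38;2;13;33;23m[48;2;12;31;21m🬎[38;2;13;33;23m[48;2;12;31;21m🬎[38;2;13;33;23m[48;2;12;31;21m🬎[38;2;52;69;121m[48;2;15;33;31m🬁[38;2;47;63;111m[48;2;17;33;35m🬆[38;2;13;33;23m[48;2;12;31;21m🬎[38;2;13;33;23m[48;2;12;31;21m🬎[38;2;13;33;23m[48;2;12;31;21m🬎[38;2;13;33;23m[48;2;12;31;21m🬎[38;2;13;33;23m[48;2;12;31;21m🬎[0m
[38;2;11;30;20m[48;2;10;27;17m🬂[38;2;11;30;20m[48;2;10;27;17m🬂[38;2;11;30;20m[48;2;10;27;17m🬂[38;2;11;30;20m[48;2;10;27;17m🬂[38;2;11;30;20m[48;2;10;27;17m🬂[38;2;11;30;20m[48;2;10;27;17m🬂[38;2;11;30;20m[48;2;10;27;17m🬂[38;2;11;30;20m[48;2;10;27;17m🬂[38;2;11;30;20m[48;2;10;27;17m🬂[38;2;11;30;20m[48;2;10;27;17m🬂[38;2;11;30;20m[48;2;10;27;17m🬂[38;2;11;30;20m[48;2;10;27;17m🬂[0m
[38;2;10;25;15m[48;2;9;23;13m🬂[38;2;10;25;15m[48;2;9;23;13m🬂[38;2;10;25;15m[48;2;9;23;13m🬂[38;2;10;25;15m[48;2;9;23;13m🬂[38;2;10;25;15m[48;2;9;23;13m🬂[38;2;10;25;15m[48;2;9;23;13m🬂[38;2;10;25;15m[48;2;9;23;13m🬂[38;2;10;25;15m[48;2;9;23;13m🬂[38;2;10;25;15m[48;2;9;23;13m🬂[38;2;10;25;15m[48;2;9;23;13m🬂[38;2;10;25;15m[48;2;9;23;13m🬂[38;2;10;25;15m[48;2;9;23;13m🬂[0m
</frame>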